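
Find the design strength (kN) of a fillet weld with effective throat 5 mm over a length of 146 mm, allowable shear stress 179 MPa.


Strength = throat * length * allowable stress
= 5 * 146 * 179 N
= 130670 N
= 130.67 kN

130.67 kN


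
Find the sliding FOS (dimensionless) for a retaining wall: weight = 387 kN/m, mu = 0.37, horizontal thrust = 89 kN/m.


Resisting force = mu * W = 0.37 * 387 = 143.19 kN/m
FOS = Resisting / Driving = 143.19 / 89
= 1.6089 (dimensionless)

1.6089 (dimensionless)


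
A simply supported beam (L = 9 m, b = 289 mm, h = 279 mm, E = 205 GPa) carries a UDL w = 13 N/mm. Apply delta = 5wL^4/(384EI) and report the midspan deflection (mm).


I = 289 * 279^3 / 12 = 523033139.25 mm^4
L = 9000.0 mm, w = 13 N/mm, E = 205000.0 MPa
delta = 5 * w * L^4 / (384 * E * I)
= 5 * 13 * 9000.0^4 / (384 * 205000.0 * 523033139.25)
= 10.3578 mm

10.3578 mm


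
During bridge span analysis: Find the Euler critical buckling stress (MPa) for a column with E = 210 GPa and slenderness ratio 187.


sigma_cr = pi^2 * E / lambda^2
= 9.8696 * 210000.0 / 187^2
= 9.8696 * 210000.0 / 34969
= 59.2701 MPa

59.2701 MPa


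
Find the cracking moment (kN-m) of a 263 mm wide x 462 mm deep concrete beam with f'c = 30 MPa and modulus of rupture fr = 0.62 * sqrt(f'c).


fr = 0.62 * sqrt(30) = 0.62 * 5.4772 = 3.3959 MPa
I = 263 * 462^3 / 12 = 2161227222.0 mm^4
y_t = 231.0 mm
M_cr = fr * I / y_t = 3.3959 * 2161227222.0 / 231.0 N-mm
= 31.7717 kN-m

31.7717 kN-m


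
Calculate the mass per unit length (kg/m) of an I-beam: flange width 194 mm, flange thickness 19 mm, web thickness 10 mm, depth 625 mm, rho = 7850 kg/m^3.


A_flanges = 2 * 194 * 19 = 7372 mm^2
A_web = (625 - 2 * 19) * 10 = 5870 mm^2
A_total = 7372 + 5870 = 13242 mm^2 = 0.013242 m^2
Weight = rho * A = 7850 * 0.013242 = 103.9497 kg/m

103.9497 kg/m


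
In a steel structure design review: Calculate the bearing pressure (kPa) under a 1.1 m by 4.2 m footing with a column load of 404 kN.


A = 1.1 * 4.2 = 4.62 m^2
q = P / A = 404 / 4.62
= 87.4459 kPa

87.4459 kPa


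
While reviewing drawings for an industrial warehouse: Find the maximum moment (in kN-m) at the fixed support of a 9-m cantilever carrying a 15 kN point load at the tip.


For a cantilever with a point load at the free end:
M_max = P * L = 15 * 9 = 135 kN-m

135 kN-m


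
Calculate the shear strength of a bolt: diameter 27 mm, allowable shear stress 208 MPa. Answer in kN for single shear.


A = pi * d^2 / 4 = pi * 27^2 / 4 = 572.5553 mm^2
V = f_v * A / 1000 = 208 * 572.5553 / 1000
= 119.0915 kN

119.0915 kN


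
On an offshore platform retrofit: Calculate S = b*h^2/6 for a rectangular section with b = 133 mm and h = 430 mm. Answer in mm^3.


S = b * h^2 / 6
= 133 * 430^2 / 6
= 133 * 184900 / 6
= 4098616.67 mm^3

4098616.67 mm^3


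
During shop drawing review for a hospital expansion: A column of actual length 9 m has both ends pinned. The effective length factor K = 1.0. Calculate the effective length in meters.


L_eff = K * L
= 1.0 * 9
= 9.0 m

9.0 m


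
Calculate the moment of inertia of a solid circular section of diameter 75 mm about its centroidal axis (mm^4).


r = d / 2 = 75 / 2 = 37.5 mm
I = pi * r^4 / 4 = pi * 37.5^4 / 4
= 1553155.55 mm^4

1553155.55 mm^4


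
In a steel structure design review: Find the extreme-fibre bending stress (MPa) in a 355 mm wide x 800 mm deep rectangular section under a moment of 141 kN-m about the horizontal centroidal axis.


I = b * h^3 / 12 = 355 * 800^3 / 12 = 15146666666.67 mm^4
y = h / 2 = 800 / 2 = 400.0 mm
M = 141 kN-m = 141000000.0 N-mm
sigma = M * y / I = 141000000.0 * 400.0 / 15146666666.67
= 3.72 MPa

3.72 MPa


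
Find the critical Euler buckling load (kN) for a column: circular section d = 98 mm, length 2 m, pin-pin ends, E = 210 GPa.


I = pi * d^4 / 64 = 4527664.12 mm^4
L = 2000.0 mm
P_cr = pi^2 * E * I / L^2
= 9.8696 * 210000.0 * 4527664.12 / 2000.0^2
= 2346028.32 N = 2346.0283 kN

2346.0283 kN


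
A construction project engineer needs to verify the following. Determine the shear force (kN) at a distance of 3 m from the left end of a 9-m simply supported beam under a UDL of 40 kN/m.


R_A = w * L / 2 = 40 * 9 / 2 = 180.0 kN
V(x) = R_A - w * x = 180.0 - 40 * 3
= 60.0 kN

60.0 kN


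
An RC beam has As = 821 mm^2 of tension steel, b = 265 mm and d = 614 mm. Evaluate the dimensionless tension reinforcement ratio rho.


rho = As / (b * d)
= 821 / (265 * 614)
= 821 / 162710
= 0.005046 (dimensionless)

0.005046 (dimensionless)


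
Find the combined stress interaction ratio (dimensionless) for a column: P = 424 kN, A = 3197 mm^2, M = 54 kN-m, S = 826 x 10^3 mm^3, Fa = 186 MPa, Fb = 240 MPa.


f_a = P / A = 424000.0 / 3197 = 132.6243 MPa
f_b = M / S = 54000000.0 / 826000.0 = 65.3753 MPa
Ratio = f_a / Fa + f_b / Fb
= 132.6243 / 186 + 65.3753 / 240
= 0.9854 (dimensionless)

0.9854 (dimensionless)


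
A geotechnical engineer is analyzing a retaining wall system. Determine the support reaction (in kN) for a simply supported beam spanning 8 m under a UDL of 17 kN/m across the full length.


Total load = w * L = 17 * 8 = 136 kN
By symmetry, each reaction R = total / 2 = 136 / 2 = 68.0 kN

68.0 kN


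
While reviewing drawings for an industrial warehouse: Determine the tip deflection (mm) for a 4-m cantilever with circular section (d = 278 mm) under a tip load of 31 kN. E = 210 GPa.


I = pi * d^4 / 64 = pi * 278^4 / 64 = 293189952.0 mm^4
L = 4000.0 mm, P = 31000.0 N, E = 210000.0 MPa
delta = P * L^3 / (3 * E * I)
= 31000.0 * 4000.0^3 / (3 * 210000.0 * 293189952.0)
= 10.7412 mm

10.7412 mm


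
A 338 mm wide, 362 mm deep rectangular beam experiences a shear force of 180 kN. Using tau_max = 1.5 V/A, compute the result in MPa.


A = b * h = 338 * 362 = 122356 mm^2
V = 180 kN = 180000.0 N
tau_max = 1.5 * V / A = 1.5 * 180000.0 / 122356
= 2.2067 MPa

2.2067 MPa


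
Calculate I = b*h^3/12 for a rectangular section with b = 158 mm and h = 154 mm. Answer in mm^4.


I = b * h^3 / 12
= 158 * 154^3 / 12
= 158 * 3652264 / 12
= 48088142.67 mm^4

48088142.67 mm^4


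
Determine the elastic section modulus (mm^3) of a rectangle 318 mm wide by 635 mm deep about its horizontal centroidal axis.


S = b * h^2 / 6
= 318 * 635^2 / 6
= 318 * 403225 / 6
= 21370925.0 mm^3

21370925.0 mm^3


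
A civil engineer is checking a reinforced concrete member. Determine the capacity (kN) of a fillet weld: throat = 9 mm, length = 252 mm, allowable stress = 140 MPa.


Strength = throat * length * allowable stress
= 9 * 252 * 140 N
= 317520 N
= 317.52 kN

317.52 kN


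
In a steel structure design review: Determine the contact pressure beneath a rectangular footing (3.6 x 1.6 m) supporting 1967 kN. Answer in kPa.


A = 3.6 * 1.6 = 5.76 m^2
q = P / A = 1967 / 5.76
= 341.4931 kPa

341.4931 kPa


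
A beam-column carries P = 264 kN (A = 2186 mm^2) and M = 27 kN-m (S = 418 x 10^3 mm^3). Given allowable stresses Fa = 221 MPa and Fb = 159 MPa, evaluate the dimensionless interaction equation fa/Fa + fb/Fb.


f_a = P / A = 264000.0 / 2186 = 120.7685 MPa
f_b = M / S = 27000000.0 / 418000.0 = 64.5933 MPa
Ratio = f_a / Fa + f_b / Fb
= 120.7685 / 221 + 64.5933 / 159
= 0.9527 (dimensionless)

0.9527 (dimensionless)


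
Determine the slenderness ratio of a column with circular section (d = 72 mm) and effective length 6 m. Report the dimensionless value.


Radius of gyration r = d / 4 = 72 / 4 = 18.0 mm
L_eff = 6000.0 mm
Slenderness ratio = L / r = 6000.0 / 18.0 = 333.33 (dimensionless)

333.33 (dimensionless)


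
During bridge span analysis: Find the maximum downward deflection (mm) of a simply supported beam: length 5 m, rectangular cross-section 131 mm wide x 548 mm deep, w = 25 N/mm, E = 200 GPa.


I = 131 * 548^3 / 12 = 1796518629.33 mm^4
L = 5000.0 mm, w = 25 N/mm, E = 200000.0 MPa
delta = 5 * w * L^4 / (384 * E * I)
= 5 * 25 * 5000.0^4 / (384 * 200000.0 * 1796518629.33)
= 0.5662 mm

0.5662 mm


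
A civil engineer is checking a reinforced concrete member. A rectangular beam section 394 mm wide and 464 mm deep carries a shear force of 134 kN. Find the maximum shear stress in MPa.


A = b * h = 394 * 464 = 182816 mm^2
V = 134 kN = 134000.0 N
tau_max = 1.5 * V / A = 1.5 * 134000.0 / 182816
= 1.0995 MPa

1.0995 MPa


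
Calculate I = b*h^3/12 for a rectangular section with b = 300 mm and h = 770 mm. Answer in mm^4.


I = b * h^3 / 12
= 300 * 770^3 / 12
= 300 * 456533000 / 12
= 11413325000.0 mm^4

11413325000.0 mm^4


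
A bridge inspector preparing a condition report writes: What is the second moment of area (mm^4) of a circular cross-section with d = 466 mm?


r = d / 2 = 466 / 2 = 233.0 mm
I = pi * r^4 / 4 = pi * 233.0^4 / 4
= 2314800489.18 mm^4

2314800489.18 mm^4


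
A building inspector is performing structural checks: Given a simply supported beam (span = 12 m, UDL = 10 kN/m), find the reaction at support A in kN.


Total load = w * L = 10 * 12 = 120 kN
By symmetry, each reaction R = total / 2 = 120 / 2 = 60.0 kN

60.0 kN


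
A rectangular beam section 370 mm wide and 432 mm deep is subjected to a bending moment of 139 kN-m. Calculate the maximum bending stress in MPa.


I = b * h^3 / 12 = 370 * 432^3 / 12 = 2485831680.0 mm^4
y = h / 2 = 432 / 2 = 216.0 mm
M = 139 kN-m = 139000000.0 N-mm
sigma = M * y / I = 139000000.0 * 216.0 / 2485831680.0
= 12.08 MPa

12.08 MPa


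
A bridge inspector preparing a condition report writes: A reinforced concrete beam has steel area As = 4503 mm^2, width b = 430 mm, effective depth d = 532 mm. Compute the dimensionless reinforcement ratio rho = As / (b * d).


rho = As / (b * d)
= 4503 / (430 * 532)
= 4503 / 228760
= 0.019684 (dimensionless)

0.019684 (dimensionless)


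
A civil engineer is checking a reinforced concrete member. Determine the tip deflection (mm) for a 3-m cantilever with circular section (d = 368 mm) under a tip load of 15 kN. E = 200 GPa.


I = pi * d^4 / 64 = pi * 368^4 / 64 = 900245944.09 mm^4
L = 3000.0 mm, P = 15000.0 N, E = 200000.0 MPa
delta = P * L^3 / (3 * E * I)
= 15000.0 * 3000.0^3 / (3 * 200000.0 * 900245944.09)
= 0.7498 mm

0.7498 mm


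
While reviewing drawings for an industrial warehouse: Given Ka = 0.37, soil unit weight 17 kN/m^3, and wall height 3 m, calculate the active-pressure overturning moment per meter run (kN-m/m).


Pa = 0.5 * Ka * gamma * H^2
= 0.5 * 0.37 * 17 * 3^2
= 28.305 kN/m
Arm = H / 3 = 3 / 3 = 1.0 m
Mo = Pa * arm = Pa * H / 3 = 28.305 * 3 / 3 = 28.305 kN-m/m

28.305 kN-m/m


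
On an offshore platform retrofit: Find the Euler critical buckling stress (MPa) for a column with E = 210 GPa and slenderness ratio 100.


sigma_cr = pi^2 * E / lambda^2
= 9.8696 * 210000.0 / 100^2
= 9.8696 * 210000.0 / 10000
= 207.2617 MPa

207.2617 MPa


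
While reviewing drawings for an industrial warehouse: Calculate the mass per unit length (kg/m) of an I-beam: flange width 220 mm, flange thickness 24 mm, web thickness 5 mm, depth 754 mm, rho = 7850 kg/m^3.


A_flanges = 2 * 220 * 24 = 10560 mm^2
A_web = (754 - 2 * 24) * 5 = 3530 mm^2
A_total = 10560 + 3530 = 14090 mm^2 = 0.014090 m^2
Weight = rho * A = 7850 * 0.014090 = 110.6065 kg/m

110.6065 kg/m


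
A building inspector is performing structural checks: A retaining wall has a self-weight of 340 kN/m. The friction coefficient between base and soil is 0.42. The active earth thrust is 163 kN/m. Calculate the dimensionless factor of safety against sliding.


Resisting force = mu * W = 0.42 * 340 = 142.8 kN/m
FOS = Resisting / Driving = 142.8 / 163
= 0.8761 (dimensionless)

0.8761 (dimensionless)


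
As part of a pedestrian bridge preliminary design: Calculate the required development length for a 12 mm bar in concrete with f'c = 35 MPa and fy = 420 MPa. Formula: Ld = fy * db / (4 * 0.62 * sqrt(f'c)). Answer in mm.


Ld = (fy * db) / (4 * 0.62 * sqrt(f'c))
= (420 * 12) / (4 * 0.62 * sqrt(35))
= 5040 / 14.6719
= 343.51 mm

343.51 mm


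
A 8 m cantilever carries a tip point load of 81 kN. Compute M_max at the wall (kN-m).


For a cantilever with a point load at the free end:
M_max = P * L = 81 * 8 = 648 kN-m

648 kN-m


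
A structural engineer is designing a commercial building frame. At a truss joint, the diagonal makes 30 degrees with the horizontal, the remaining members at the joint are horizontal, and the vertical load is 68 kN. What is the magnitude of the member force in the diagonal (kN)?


At the joint, only the diagonal has a vertical component, so vertical equilibrium gives:
F * sin(30) = 68
F = 68 / sin(30)
= 68 / 0.5
= 136.0 kN

136.0 kN


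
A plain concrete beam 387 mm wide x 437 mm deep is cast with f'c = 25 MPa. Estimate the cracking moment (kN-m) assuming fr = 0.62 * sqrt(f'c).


fr = 0.62 * sqrt(25) = 0.62 * 5.0 = 3.1 MPa
I = 387 * 437^3 / 12 = 2691373859.25 mm^4
y_t = 218.5 mm
M_cr = fr * I / y_t = 3.1 * 2691373859.25 / 218.5 N-mm
= 38.1843 kN-m

38.1843 kN-m


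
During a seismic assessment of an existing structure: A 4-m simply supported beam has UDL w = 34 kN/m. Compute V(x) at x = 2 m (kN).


R_A = w * L / 2 = 34 * 4 / 2 = 68.0 kN
V(x) = R_A - w * x = 68.0 - 34 * 2
= 0.0 kN

0.0 kN


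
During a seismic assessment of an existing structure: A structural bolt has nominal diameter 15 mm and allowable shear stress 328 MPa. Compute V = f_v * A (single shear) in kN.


A = pi * d^2 / 4 = pi * 15^2 / 4 = 176.7146 mm^2
V = f_v * A / 1000 = 328 * 176.7146 / 1000
= 57.9624 kN

57.9624 kN


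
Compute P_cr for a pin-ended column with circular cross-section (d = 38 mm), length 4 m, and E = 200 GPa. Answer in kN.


I = pi * d^4 / 64 = 102353.87 mm^4
L = 4000.0 mm
P_cr = pi^2 * E * I / L^2
= 9.8696 * 200000.0 * 102353.87 / 4000.0^2
= 12627.4 N = 12.6274 kN

12.6274 kN


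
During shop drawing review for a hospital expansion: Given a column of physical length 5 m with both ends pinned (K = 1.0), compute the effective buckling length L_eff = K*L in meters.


L_eff = K * L
= 1.0 * 5
= 5.0 m

5.0 m


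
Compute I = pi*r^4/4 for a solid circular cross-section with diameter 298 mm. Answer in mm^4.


r = d / 2 = 298 / 2 = 149.0 mm
I = pi * r^4 / 4 = pi * 149.0^4 / 4
= 387110503.31 mm^4

387110503.31 mm^4


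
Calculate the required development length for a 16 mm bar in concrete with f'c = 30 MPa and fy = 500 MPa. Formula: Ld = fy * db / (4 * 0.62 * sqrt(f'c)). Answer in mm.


Ld = (fy * db) / (4 * 0.62 * sqrt(f'c))
= (500 * 16) / (4 * 0.62 * sqrt(30))
= 8000 / 13.5835
= 588.95 mm

588.95 mm


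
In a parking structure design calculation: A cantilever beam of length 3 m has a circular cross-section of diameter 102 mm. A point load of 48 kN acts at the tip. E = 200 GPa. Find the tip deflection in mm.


I = pi * d^4 / 64 = pi * 102^4 / 64 = 5313376.44 mm^4
L = 3000.0 mm, P = 48000.0 N, E = 200000.0 MPa
delta = P * L^3 / (3 * E * I)
= 48000.0 * 3000.0^3 / (3 * 200000.0 * 5313376.44)
= 406.5212 mm

406.5212 mm


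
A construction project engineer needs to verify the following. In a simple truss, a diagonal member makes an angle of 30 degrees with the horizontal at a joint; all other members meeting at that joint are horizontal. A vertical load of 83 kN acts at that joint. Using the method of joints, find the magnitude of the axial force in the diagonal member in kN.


At the joint, only the diagonal has a vertical component, so vertical equilibrium gives:
F * sin(30) = 83
F = 83 / sin(30)
= 83 / 0.5
= 166.0 kN

166.0 kN


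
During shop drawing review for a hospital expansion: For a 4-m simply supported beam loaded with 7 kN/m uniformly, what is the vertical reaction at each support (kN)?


Total load = w * L = 7 * 4 = 28 kN
By symmetry, each reaction R = total / 2 = 28 / 2 = 14.0 kN

14.0 kN


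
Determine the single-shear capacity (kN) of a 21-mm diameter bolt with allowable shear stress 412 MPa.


A = pi * d^2 / 4 = pi * 21^2 / 4 = 346.3606 mm^2
V = f_v * A / 1000 = 412 * 346.3606 / 1000
= 142.7006 kN

142.7006 kN


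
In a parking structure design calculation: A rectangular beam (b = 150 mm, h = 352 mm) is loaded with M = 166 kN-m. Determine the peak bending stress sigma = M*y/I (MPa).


I = b * h^3 / 12 = 150 * 352^3 / 12 = 545177600.0 mm^4
y = h / 2 = 352 / 2 = 176.0 mm
M = 166 kN-m = 166000000.0 N-mm
sigma = M * y / I = 166000000.0 * 176.0 / 545177600.0
= 53.59 MPa

53.59 MPa


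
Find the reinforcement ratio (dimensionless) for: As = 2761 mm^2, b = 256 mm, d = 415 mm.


rho = As / (b * d)
= 2761 / (256 * 415)
= 2761 / 106240
= 0.025988 (dimensionless)

0.025988 (dimensionless)


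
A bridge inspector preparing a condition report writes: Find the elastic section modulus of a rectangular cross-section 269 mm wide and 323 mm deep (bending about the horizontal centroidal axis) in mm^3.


S = b * h^2 / 6
= 269 * 323^2 / 6
= 269 * 104329 / 6
= 4677416.83 mm^3

4677416.83 mm^3


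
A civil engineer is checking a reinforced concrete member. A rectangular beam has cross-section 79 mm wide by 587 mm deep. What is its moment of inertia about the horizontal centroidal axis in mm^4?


I = b * h^3 / 12
= 79 * 587^3 / 12
= 79 * 202262003 / 12
= 1331558186.42 mm^4

1331558186.42 mm^4


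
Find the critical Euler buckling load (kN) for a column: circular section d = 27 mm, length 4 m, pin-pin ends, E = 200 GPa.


I = pi * d^4 / 64 = 26087.05 mm^4
L = 4000.0 mm
P_cr = pi^2 * E * I / L^2
= 9.8696 * 200000.0 * 26087.05 / 4000.0^2
= 3218.36 N = 3.2184 kN

3.2184 kN


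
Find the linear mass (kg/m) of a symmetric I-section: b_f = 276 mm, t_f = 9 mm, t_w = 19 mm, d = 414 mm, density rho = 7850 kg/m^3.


A_flanges = 2 * 276 * 9 = 4968 mm^2
A_web = (414 - 2 * 9) * 19 = 7524 mm^2
A_total = 4968 + 7524 = 12492 mm^2 = 0.012492 m^2
Weight = rho * A = 7850 * 0.012492 = 98.0622 kg/m

98.0622 kg/m


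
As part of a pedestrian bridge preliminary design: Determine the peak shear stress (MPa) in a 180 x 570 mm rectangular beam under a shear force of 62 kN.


A = b * h = 180 * 570 = 102600 mm^2
V = 62 kN = 62000.0 N
tau_max = 1.5 * V / A = 1.5 * 62000.0 / 102600
= 0.9064 MPa

0.9064 MPa


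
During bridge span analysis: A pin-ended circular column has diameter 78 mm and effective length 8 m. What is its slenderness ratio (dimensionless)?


Radius of gyration r = d / 4 = 78 / 4 = 19.5 mm
L_eff = 8000.0 mm
Slenderness ratio = L / r = 8000.0 / 19.5 = 410.26 (dimensionless)

410.26 (dimensionless)


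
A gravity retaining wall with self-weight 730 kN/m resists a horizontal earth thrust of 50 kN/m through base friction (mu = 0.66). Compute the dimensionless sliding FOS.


Resisting force = mu * W = 0.66 * 730 = 481.8 kN/m
FOS = Resisting / Driving = 481.8 / 50
= 9.636 (dimensionless)

9.636 (dimensionless)


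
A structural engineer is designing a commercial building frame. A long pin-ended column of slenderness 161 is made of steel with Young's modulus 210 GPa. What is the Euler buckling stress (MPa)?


sigma_cr = pi^2 * E / lambda^2
= 9.8696 * 210000.0 / 161^2
= 9.8696 * 210000.0 / 25921
= 79.959 MPa

79.959 MPa


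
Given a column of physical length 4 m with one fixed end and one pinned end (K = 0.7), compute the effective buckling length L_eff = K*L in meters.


L_eff = K * L
= 0.7 * 4
= 2.8 m

2.8 m


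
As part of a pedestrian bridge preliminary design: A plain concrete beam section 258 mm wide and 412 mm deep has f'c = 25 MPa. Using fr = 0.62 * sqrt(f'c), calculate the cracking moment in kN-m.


fr = 0.62 * sqrt(25) = 0.62 * 5.0 = 3.1 MPa
I = 258 * 412^3 / 12 = 1503592352.0 mm^4
y_t = 206.0 mm
M_cr = fr * I / y_t = 3.1 * 1503592352.0 / 206.0 N-mm
= 22.6269 kN-m

22.6269 kN-m


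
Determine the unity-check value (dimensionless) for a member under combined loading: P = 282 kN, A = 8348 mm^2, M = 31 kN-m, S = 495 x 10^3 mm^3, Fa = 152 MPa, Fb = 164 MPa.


f_a = P / A = 282000.0 / 8348 = 33.7805 MPa
f_b = M / S = 31000000.0 / 495000.0 = 62.6263 MPa
Ratio = f_a / Fa + f_b / Fb
= 33.7805 / 152 + 62.6263 / 164
= 0.6041 (dimensionless)

0.6041 (dimensionless)


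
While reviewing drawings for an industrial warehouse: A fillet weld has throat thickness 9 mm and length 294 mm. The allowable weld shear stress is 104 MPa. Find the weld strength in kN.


Strength = throat * length * allowable stress
= 9 * 294 * 104 N
= 275184 N
= 275.18 kN

275.18 kN


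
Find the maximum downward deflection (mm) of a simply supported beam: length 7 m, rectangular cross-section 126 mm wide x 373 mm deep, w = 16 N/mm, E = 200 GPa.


I = 126 * 373^3 / 12 = 544898728.5 mm^4
L = 7000.0 mm, w = 16 N/mm, E = 200000.0 MPa
delta = 5 * w * L^4 / (384 * E * I)
= 5 * 16 * 7000.0^4 / (384 * 200000.0 * 544898728.5)
= 4.5899 mm

4.5899 mm


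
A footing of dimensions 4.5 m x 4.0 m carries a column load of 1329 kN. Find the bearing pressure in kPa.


A = 4.5 * 4.0 = 18.0 m^2
q = P / A = 1329 / 18.0
= 73.8333 kPa

73.8333 kPa


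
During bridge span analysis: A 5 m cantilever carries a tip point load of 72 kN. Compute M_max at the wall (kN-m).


For a cantilever with a point load at the free end:
M_max = P * L = 72 * 5 = 360 kN-m

360 kN-m


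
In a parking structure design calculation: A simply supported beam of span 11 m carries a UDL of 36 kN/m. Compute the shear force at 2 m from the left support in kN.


R_A = w * L / 2 = 36 * 11 / 2 = 198.0 kN
V(x) = R_A - w * x = 198.0 - 36 * 2
= 126.0 kN

126.0 kN


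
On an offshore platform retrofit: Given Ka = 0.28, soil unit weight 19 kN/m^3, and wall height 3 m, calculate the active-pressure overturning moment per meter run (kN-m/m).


Pa = 0.5 * Ka * gamma * H^2
= 0.5 * 0.28 * 19 * 3^2
= 23.94 kN/m
Arm = H / 3 = 3 / 3 = 1.0 m
Mo = Pa * arm = Pa * H / 3 = 23.94 * 3 / 3 = 23.94 kN-m/m

23.94 kN-m/m


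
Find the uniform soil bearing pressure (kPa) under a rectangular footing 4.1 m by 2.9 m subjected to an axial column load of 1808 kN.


A = 4.1 * 2.9 = 11.89 m^2
q = P / A = 1808 / 11.89
= 152.0606 kPa

152.0606 kPa


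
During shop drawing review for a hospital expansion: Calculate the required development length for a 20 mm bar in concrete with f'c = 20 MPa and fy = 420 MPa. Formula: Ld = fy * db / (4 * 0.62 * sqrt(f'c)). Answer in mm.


Ld = (fy * db) / (4 * 0.62 * sqrt(f'c))
= (420 * 20) / (4 * 0.62 * sqrt(20))
= 8400 / 11.0909
= 757.38 mm

757.38 mm


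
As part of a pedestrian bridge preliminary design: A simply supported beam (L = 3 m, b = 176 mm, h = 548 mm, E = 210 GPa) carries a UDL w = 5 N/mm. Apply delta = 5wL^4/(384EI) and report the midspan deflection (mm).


I = 176 * 548^3 / 12 = 2413643349.33 mm^4
L = 3000.0 mm, w = 5 N/mm, E = 210000.0 MPa
delta = 5 * w * L^4 / (384 * E * I)
= 5 * 5 * 3000.0^4 / (384 * 210000.0 * 2413643349.33)
= 0.0104 mm

0.0104 mm


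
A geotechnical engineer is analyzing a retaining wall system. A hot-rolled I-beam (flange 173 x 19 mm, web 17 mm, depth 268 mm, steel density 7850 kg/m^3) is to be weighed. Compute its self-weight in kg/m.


A_flanges = 2 * 173 * 19 = 6574 mm^2
A_web = (268 - 2 * 19) * 17 = 3910 mm^2
A_total = 6574 + 3910 = 10484 mm^2 = 0.010484 m^2
Weight = rho * A = 7850 * 0.010484 = 82.2994 kg/m

82.2994 kg/m


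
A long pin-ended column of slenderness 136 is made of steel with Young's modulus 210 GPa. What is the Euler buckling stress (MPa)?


sigma_cr = pi^2 * E / lambda^2
= 9.8696 * 210000.0 / 136^2
= 9.8696 * 210000.0 / 18496
= 112.0576 MPa

112.0576 MPa


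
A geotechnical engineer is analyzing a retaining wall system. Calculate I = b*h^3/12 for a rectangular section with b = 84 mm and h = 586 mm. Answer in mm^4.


I = b * h^3 / 12
= 84 * 586^3 / 12
= 84 * 201230056 / 12
= 1408610392.0 mm^4

1408610392.0 mm^4


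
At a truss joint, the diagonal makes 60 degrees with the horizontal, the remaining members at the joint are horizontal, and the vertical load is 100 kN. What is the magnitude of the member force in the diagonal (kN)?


At the joint, only the diagonal has a vertical component, so vertical equilibrium gives:
F * sin(60) = 100
F = 100 / sin(60)
= 100 / 0.866025
= 115.47 kN

115.47 kN


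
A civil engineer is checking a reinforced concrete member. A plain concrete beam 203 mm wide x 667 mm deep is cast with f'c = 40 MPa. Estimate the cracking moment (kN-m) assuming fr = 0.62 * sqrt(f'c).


fr = 0.62 * sqrt(40) = 0.62 * 6.3246 = 3.9212 MPa
I = 203 * 667^3 / 12 = 5019867957.42 mm^4
y_t = 333.5 mm
M_cr = fr * I / y_t = 3.9212 * 5019867957.42 / 333.5 N-mm
= 59.0226 kN-m

59.0226 kN-m


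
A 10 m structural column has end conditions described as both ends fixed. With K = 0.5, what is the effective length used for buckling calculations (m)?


L_eff = K * L
= 0.5 * 10
= 5.0 m

5.0 m


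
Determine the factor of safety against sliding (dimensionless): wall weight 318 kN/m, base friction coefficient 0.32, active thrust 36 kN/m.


Resisting force = mu * W = 0.32 * 318 = 101.76 kN/m
FOS = Resisting / Driving = 101.76 / 36
= 2.8267 (dimensionless)

2.8267 (dimensionless)


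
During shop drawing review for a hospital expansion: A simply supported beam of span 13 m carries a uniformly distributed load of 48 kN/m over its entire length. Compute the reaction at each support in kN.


Total load = w * L = 48 * 13 = 624 kN
By symmetry, each reaction R = total / 2 = 624 / 2 = 312.0 kN

312.0 kN


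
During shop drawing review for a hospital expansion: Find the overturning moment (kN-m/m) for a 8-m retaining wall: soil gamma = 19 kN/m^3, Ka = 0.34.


Pa = 0.5 * Ka * gamma * H^2
= 0.5 * 0.34 * 19 * 8^2
= 206.72 kN/m
Arm = H / 3 = 8 / 3 = 2.6667 m
Mo = Pa * arm = Pa * H / 3 = 206.72 * 8 / 3 = 551.2533 kN-m/m

551.2533 kN-m/m


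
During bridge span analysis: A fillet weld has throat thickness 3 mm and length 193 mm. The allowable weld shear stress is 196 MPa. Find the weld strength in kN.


Strength = throat * length * allowable stress
= 3 * 193 * 196 N
= 113484 N
= 113.48 kN

113.48 kN


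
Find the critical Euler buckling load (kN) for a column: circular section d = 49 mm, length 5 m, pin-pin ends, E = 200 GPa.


I = pi * d^4 / 64 = 282979.01 mm^4
L = 5000.0 mm
P_cr = pi^2 * E * I / L^2
= 9.8696 * 200000.0 * 282979.01 / 5000.0^2
= 22343.13 N = 22.3431 kN

22.3431 kN


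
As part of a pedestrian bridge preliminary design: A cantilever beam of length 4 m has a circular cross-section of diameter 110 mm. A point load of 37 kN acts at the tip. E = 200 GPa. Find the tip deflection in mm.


I = pi * d^4 / 64 = pi * 110^4 / 64 = 7186884.07 mm^4
L = 4000.0 mm, P = 37000.0 N, E = 200000.0 MPa
delta = P * L^3 / (3 * E * I)
= 37000.0 * 4000.0^3 / (3 * 200000.0 * 7186884.07)
= 549.1485 mm

549.1485 mm


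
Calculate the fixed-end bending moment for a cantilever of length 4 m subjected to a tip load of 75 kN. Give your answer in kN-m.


For a cantilever with a point load at the free end:
M_max = P * L = 75 * 4 = 300 kN-m

300 kN-m


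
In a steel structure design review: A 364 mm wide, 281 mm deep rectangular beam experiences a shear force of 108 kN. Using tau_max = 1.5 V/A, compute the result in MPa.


A = b * h = 364 * 281 = 102284 mm^2
V = 108 kN = 108000.0 N
tau_max = 1.5 * V / A = 1.5 * 108000.0 / 102284
= 1.5838 MPa

1.5838 MPa


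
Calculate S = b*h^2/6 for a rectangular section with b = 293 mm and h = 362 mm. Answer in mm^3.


S = b * h^2 / 6
= 293 * 362^2 / 6
= 293 * 131044 / 6
= 6399315.33 mm^3

6399315.33 mm^3


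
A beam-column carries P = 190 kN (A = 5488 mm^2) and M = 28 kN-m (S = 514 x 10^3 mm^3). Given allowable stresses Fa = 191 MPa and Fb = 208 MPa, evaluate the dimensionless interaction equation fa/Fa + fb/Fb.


f_a = P / A = 190000.0 / 5488 = 34.621 MPa
f_b = M / S = 28000000.0 / 514000.0 = 54.4747 MPa
Ratio = f_a / Fa + f_b / Fb
= 34.621 / 191 + 54.4747 / 208
= 0.4432 (dimensionless)

0.4432 (dimensionless)


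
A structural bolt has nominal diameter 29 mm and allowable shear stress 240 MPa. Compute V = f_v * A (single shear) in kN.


A = pi * d^2 / 4 = pi * 29^2 / 4 = 660.5199 mm^2
V = f_v * A / 1000 = 240 * 660.5199 / 1000
= 158.5248 kN

158.5248 kN


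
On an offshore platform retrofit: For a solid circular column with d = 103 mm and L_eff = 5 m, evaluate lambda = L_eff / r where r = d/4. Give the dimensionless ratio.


Radius of gyration r = d / 4 = 103 / 4 = 25.75 mm
L_eff = 5000.0 mm
Slenderness ratio = L / r = 5000.0 / 25.75 = 194.17 (dimensionless)

194.17 (dimensionless)


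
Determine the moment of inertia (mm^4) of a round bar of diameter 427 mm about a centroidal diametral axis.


r = d / 2 = 427 / 2 = 213.5 mm
I = pi * r^4 / 4 = pi * 213.5^4 / 4
= 1631854369.94 mm^4

1631854369.94 mm^4


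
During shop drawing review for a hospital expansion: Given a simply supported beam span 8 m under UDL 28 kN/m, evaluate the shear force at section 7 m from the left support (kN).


R_A = w * L / 2 = 28 * 8 / 2 = 112.0 kN
V(x) = R_A - w * x = 112.0 - 28 * 7
= -84.0 kN

-84.0 kN


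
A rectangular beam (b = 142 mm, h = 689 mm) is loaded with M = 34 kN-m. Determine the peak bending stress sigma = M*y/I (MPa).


I = b * h^3 / 12 = 142 * 689^3 / 12 = 3870479433.17 mm^4
y = h / 2 = 689 / 2 = 344.5 mm
M = 34 kN-m = 34000000.0 N-mm
sigma = M * y / I = 34000000.0 * 344.5 / 3870479433.17
= 3.03 MPa

3.03 MPa


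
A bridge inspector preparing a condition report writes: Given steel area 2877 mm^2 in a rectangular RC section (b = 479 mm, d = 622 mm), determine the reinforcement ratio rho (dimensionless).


rho = As / (b * d)
= 2877 / (479 * 622)
= 2877 / 297938
= 0.009656 (dimensionless)

0.009656 (dimensionless)


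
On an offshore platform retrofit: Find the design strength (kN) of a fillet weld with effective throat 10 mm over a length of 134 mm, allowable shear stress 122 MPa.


Strength = throat * length * allowable stress
= 10 * 134 * 122 N
= 163480 N
= 163.48 kN

163.48 kN


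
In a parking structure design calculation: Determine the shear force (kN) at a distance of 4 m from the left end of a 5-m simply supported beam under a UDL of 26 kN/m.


R_A = w * L / 2 = 26 * 5 / 2 = 65.0 kN
V(x) = R_A - w * x = 65.0 - 26 * 4
= -39.0 kN

-39.0 kN


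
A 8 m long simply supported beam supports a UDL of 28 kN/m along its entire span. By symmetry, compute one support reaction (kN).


Total load = w * L = 28 * 8 = 224 kN
By symmetry, each reaction R = total / 2 = 224 / 2 = 112.0 kN

112.0 kN


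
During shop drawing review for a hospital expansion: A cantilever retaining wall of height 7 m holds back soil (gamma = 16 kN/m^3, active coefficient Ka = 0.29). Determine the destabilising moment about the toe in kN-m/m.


Pa = 0.5 * Ka * gamma * H^2
= 0.5 * 0.29 * 16 * 7^2
= 113.68 kN/m
Arm = H / 3 = 7 / 3 = 2.3333 m
Mo = Pa * arm = Pa * H / 3 = 113.68 * 7 / 3 = 265.2533 kN-m/m

265.2533 kN-m/m


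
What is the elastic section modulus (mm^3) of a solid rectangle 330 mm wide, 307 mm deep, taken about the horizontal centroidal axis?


S = b * h^2 / 6
= 330 * 307^2 / 6
= 330 * 94249 / 6
= 5183695.0 mm^3

5183695.0 mm^3


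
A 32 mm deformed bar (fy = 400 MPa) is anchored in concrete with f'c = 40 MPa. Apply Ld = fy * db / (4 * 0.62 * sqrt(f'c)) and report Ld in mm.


Ld = (fy * db) / (4 * 0.62 * sqrt(f'c))
= (400 * 32) / (4 * 0.62 * sqrt(40))
= 12800 / 15.6849
= 816.07 mm

816.07 mm


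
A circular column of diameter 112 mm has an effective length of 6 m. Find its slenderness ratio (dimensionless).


Radius of gyration r = d / 4 = 112 / 4 = 28.0 mm
L_eff = 6000.0 mm
Slenderness ratio = L / r = 6000.0 / 28.0 = 214.29 (dimensionless)

214.29 (dimensionless)


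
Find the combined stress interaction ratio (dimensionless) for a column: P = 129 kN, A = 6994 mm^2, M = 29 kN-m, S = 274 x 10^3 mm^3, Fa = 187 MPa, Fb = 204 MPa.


f_a = P / A = 129000.0 / 6994 = 18.4444 MPa
f_b = M / S = 29000000.0 / 274000.0 = 105.8394 MPa
Ratio = f_a / Fa + f_b / Fb
= 18.4444 / 187 + 105.8394 / 204
= 0.6175 (dimensionless)

0.6175 (dimensionless)


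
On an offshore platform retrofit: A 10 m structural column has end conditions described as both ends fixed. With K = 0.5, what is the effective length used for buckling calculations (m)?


L_eff = K * L
= 0.5 * 10
= 5.0 m

5.0 m


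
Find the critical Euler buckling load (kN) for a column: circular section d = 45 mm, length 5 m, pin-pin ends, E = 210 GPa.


I = pi * d^4 / 64 = 201288.96 mm^4
L = 5000.0 mm
P_cr = pi^2 * E * I / L^2
= 9.8696 * 210000.0 * 201288.96 / 5000.0^2
= 16687.8 N = 16.6878 kN

16.6878 kN


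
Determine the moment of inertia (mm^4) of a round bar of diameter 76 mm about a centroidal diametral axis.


r = d / 2 = 76 / 2 = 38.0 mm
I = pi * r^4 / 4 = pi * 38.0^4 / 4
= 1637661.98 mm^4

1637661.98 mm^4


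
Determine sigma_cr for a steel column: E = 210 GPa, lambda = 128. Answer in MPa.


sigma_cr = pi^2 * E / lambda^2
= 9.8696 * 210000.0 / 128^2
= 9.8696 * 210000.0 / 16384
= 126.5025 MPa

126.5025 MPa


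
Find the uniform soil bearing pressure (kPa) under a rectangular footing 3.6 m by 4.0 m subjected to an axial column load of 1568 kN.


A = 3.6 * 4.0 = 14.4 m^2
q = P / A = 1568 / 14.4
= 108.8889 kPa

108.8889 kPa


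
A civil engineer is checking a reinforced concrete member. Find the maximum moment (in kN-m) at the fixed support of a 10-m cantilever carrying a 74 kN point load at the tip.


For a cantilever with a point load at the free end:
M_max = P * L = 74 * 10 = 740 kN-m

740 kN-m


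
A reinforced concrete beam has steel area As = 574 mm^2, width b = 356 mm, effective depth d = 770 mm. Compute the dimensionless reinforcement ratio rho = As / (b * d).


rho = As / (b * d)
= 574 / (356 * 770)
= 574 / 274120
= 0.002094 (dimensionless)

0.002094 (dimensionless)


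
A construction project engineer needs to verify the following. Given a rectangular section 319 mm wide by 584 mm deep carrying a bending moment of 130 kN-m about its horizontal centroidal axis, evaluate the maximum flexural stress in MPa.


I = b * h^3 / 12 = 319 * 584^3 / 12 = 5294780714.67 mm^4
y = h / 2 = 584 / 2 = 292.0 mm
M = 130 kN-m = 130000000.0 N-mm
sigma = M * y / I = 130000000.0 * 292.0 / 5294780714.67
= 7.17 MPa

7.17 MPa


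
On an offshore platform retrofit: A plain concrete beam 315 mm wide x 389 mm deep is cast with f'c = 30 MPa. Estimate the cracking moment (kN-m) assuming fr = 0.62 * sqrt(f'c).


fr = 0.62 * sqrt(30) = 0.62 * 5.4772 = 3.3959 MPa
I = 315 * 389^3 / 12 = 1545176561.25 mm^4
y_t = 194.5 mm
M_cr = fr * I / y_t = 3.3959 * 1545176561.25 / 194.5 N-mm
= 26.9781 kN-m

26.9781 kN-m


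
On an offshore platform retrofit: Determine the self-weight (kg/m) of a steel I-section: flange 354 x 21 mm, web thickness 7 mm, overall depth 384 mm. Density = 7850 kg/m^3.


A_flanges = 2 * 354 * 21 = 14868 mm^2
A_web = (384 - 2 * 21) * 7 = 2394 mm^2
A_total = 14868 + 2394 = 17262 mm^2 = 0.017262 m^2
Weight = rho * A = 7850 * 0.017262 = 135.5067 kg/m

135.5067 kg/m


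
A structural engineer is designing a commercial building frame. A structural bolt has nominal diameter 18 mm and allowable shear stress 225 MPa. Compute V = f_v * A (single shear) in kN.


A = pi * d^2 / 4 = pi * 18^2 / 4 = 254.469 mm^2
V = f_v * A / 1000 = 225 * 254.469 / 1000
= 57.2555 kN

57.2555 kN


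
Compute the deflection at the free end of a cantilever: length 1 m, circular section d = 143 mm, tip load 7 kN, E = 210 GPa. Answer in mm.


I = pi * d^4 / 64 = pi * 143^4 / 64 = 20526459.59 mm^4
L = 1000.0 mm, P = 7000.0 N, E = 210000.0 MPa
delta = P * L^3 / (3 * E * I)
= 7000.0 * 1000.0^3 / (3 * 210000.0 * 20526459.59)
= 0.5413 mm

0.5413 mm


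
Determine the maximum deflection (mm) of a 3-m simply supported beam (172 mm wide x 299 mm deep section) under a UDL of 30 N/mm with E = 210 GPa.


I = 172 * 299^3 / 12 = 383142885.67 mm^4
L = 3000.0 mm, w = 30 N/mm, E = 210000.0 MPa
delta = 5 * w * L^4 / (384 * E * I)
= 5 * 30 * 3000.0^4 / (384 * 210000.0 * 383142885.67)
= 0.3932 mm

0.3932 mm


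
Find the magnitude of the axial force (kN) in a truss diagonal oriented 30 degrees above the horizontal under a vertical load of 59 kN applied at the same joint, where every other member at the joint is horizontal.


At the joint, only the diagonal has a vertical component, so vertical equilibrium gives:
F * sin(30) = 59
F = 59 / sin(30)
= 59 / 0.5
= 118.0 kN

118.0 kN


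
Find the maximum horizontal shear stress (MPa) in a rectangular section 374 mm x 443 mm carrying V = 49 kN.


A = b * h = 374 * 443 = 165682 mm^2
V = 49 kN = 49000.0 N
tau_max = 1.5 * V / A = 1.5 * 49000.0 / 165682
= 0.4436 MPa

0.4436 MPa


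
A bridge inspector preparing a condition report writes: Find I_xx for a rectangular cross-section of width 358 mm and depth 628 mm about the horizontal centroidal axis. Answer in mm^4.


I = b * h^3 / 12
= 358 * 628^3 / 12
= 358 * 247673152 / 12
= 7388915701.33 mm^4

7388915701.33 mm^4


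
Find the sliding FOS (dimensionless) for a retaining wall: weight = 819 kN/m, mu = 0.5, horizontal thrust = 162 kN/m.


Resisting force = mu * W = 0.5 * 819 = 409.5 kN/m
FOS = Resisting / Driving = 409.5 / 162
= 2.5278 (dimensionless)

2.5278 (dimensionless)


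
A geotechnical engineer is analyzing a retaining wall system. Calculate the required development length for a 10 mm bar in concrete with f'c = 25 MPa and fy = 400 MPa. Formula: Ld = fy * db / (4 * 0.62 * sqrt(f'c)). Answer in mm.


Ld = (fy * db) / (4 * 0.62 * sqrt(f'c))
= (400 * 10) / (4 * 0.62 * sqrt(25))
= 4000 / 12.4
= 322.58 mm

322.58 mm


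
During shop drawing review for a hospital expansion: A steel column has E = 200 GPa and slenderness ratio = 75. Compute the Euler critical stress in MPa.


sigma_cr = pi^2 * E / lambda^2
= 9.8696 * 200000.0 / 75^2
= 9.8696 * 200000.0 / 5625
= 350.9193 MPa

350.9193 MPa


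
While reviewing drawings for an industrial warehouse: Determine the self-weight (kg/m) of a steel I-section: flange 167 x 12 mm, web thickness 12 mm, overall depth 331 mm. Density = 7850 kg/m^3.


A_flanges = 2 * 167 * 12 = 4008 mm^2
A_web = (331 - 2 * 12) * 12 = 3684 mm^2
A_total = 4008 + 3684 = 7692 mm^2 = 0.007692 m^2
Weight = rho * A = 7850 * 0.007692 = 60.3822 kg/m

60.3822 kg/m


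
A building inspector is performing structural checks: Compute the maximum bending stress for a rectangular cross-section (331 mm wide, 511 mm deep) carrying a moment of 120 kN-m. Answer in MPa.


I = b * h^3 / 12 = 331 * 511^3 / 12 = 3680522255.08 mm^4
y = h / 2 = 511 / 2 = 255.5 mm
M = 120 kN-m = 120000000.0 N-mm
sigma = M * y / I = 120000000.0 * 255.5 / 3680522255.08
= 8.33 MPa

8.33 MPa


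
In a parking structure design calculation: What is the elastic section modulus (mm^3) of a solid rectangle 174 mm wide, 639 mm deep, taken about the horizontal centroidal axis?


S = b * h^2 / 6
= 174 * 639^2 / 6
= 174 * 408321 / 6
= 11841309.0 mm^3

11841309.0 mm^3


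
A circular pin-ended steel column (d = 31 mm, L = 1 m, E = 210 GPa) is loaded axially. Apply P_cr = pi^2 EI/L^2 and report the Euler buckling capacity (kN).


I = pi * d^4 / 64 = 45333.23 mm^4
L = 1000.0 mm
P_cr = pi^2 * E * I / L^2
= 9.8696 * 210000.0 * 45333.23 / 1000.0^2
= 93958.42 N = 93.9584 kN

93.9584 kN


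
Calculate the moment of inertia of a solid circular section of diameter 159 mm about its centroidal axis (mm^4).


r = d / 2 = 159 / 2 = 79.5 mm
I = pi * r^4 / 4 = pi * 79.5^4 / 4
= 31373169.51 mm^4

31373169.51 mm^4


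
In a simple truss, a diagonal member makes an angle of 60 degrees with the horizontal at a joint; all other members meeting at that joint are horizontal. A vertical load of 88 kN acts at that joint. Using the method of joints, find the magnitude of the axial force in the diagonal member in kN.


At the joint, only the diagonal has a vertical component, so vertical equilibrium gives:
F * sin(60) = 88
F = 88 / sin(60)
= 88 / 0.866025
= 101.61 kN

101.61 kN


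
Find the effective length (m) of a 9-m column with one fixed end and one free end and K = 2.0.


L_eff = K * L
= 2.0 * 9
= 18.0 m

18.0 m
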